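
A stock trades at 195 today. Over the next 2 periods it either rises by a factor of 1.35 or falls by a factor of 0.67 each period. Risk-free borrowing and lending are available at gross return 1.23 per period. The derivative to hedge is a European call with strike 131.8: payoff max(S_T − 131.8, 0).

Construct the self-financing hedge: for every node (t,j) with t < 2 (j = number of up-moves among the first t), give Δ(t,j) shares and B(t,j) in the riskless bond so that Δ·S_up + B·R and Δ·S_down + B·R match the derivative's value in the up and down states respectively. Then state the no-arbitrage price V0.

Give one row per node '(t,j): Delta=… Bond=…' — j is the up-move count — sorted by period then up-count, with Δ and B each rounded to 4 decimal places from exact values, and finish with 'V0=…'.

(0,0): Delta=0.9521 Bond=-76.8670
(1,0): Delta=0.5018 Bond=-35.7089
(1,1): Delta=1.0000 Bond=-107.1545
V0=108.7937

Risk-neutral probability p* = (R−d)/(u−d) = (1.23−0.67)/(1.35−0.67) = 0.8235.
Terminal payoffs: V(2,0)=0.0000, V(2,1)=44.5775, V(2,2)=223.5875
(1,0): S=130.6500. Δ = (V_up−V_dn)/(S_up−S_dn) = (44.5775−0.0000)/(176.3775−87.5355) = 0.5018. V = [p*·44.5775 + (1−p*)·0.0000]/1.23 = 29.8462. B = V − Δ·S = -35.7089.
(1,1): S=263.2500. Δ = (V_up−V_dn)/(S_up−S_dn) = (223.5875−44.5775)/(355.3875−176.3775) = 1.0000. V = [p*·223.5875 + (1−p*)·44.5775]/1.23 = 156.0955. B = V − Δ·S = -107.1545.
(0,0): S=195.0000. Δ = (V_up−V_dn)/(S_up−S_dn) = (156.0955−29.8462)/(263.2500−130.6500) = 0.9521. V = [p*·156.0955 + (1−p*)·29.8462]/1.23 = 108.7937. B = V − Δ·S = -76.8670.
Self-financing check: at every node Δ·S+B equals the discounted successor values.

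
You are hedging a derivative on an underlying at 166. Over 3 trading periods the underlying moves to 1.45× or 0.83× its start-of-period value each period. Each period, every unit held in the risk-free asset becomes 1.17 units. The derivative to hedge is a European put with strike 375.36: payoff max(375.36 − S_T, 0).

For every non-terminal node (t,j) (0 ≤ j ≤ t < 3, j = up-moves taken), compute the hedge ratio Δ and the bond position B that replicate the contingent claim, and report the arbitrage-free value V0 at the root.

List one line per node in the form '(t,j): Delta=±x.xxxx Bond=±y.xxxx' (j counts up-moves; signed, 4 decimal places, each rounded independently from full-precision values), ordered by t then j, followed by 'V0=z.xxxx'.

The replicating-portfolio and risk-neutral prices coincide; use p* = (1.17−0.83)/(1.45−0.83) = 0.5484 for the latter.
At expiry t=3: V(3,0)=280.4434, V(3,1)=209.5418, V(3,2)=85.6776, V(3,3)=0.0000
(2,0): S=114.3574. Δ = (V_up−V_dn)/(S_up−S_dn) = (209.5418−280.4434)/(165.8182−94.9166) = -1.0000. V = [p*·209.5418 + (1−p*)·280.4434]/1.17 = 206.4631. B = V − Δ·S = 320.8205.
(2,1): S=199.7810. Δ = (V_up−V_dn)/(S_up−S_dn) = (85.6776−209.5418)/(289.6824−165.8182) = -1.0000. V = [p*·85.6776 + (1−p*)·209.5418]/1.17 = 121.0395. B = V − Δ·S = 320.8205.
(2,2): S=349.0150. Δ = (V_up−V_dn)/(S_up−S_dn) = (0.0000−85.6776)/(506.0717−289.6824) = -0.3959. V = [p*·0.0000 + (1−p*)·85.6776]/1.17 = 33.0710. B = V − Δ·S = 171.2606.
(1,0): S=137.7800. Δ = (V_up−V_dn)/(S_up−S_dn) = (121.0395−206.4631)/(199.7810−114.3574) = -1.0000. V = [p*·121.0395 + (1−p*)·206.4631]/1.17 = 136.4256. B = V − Δ·S = 274.2056.
(1,1): S=240.7000. Δ = (V_up−V_dn)/(S_up−S_dn) = (33.0710−121.0395)/(349.0150−199.7810) = -0.5895. V = [p*·33.0710 + (1−p*)·121.0395]/1.17 = 62.2211. B = V − Δ·S = 204.1058.
(0,0): S=166.0000. Δ = (V_up−V_dn)/(S_up−S_dn) = (62.2211−136.4256)/(240.7000−137.7800) = -0.7210. V = [p*·62.2211 + (1−p*)·136.4256]/1.17 = 81.8229. B = V − Δ·S = 201.5075.
Self-financing check: at every node Δ·S+B equals the discounted successor values.

(0,0): Delta=-0.7210 Bond=201.5075
(1,0): Delta=-1.0000 Bond=274.2056
(1,1): Delta=-0.5895 Bond=204.1058
(2,0): Delta=-1.0000 Bond=320.8205
(2,1): Delta=-1.0000 Bond=320.8205
(2,2): Delta=-0.3959 Bond=171.2606
V0=81.8229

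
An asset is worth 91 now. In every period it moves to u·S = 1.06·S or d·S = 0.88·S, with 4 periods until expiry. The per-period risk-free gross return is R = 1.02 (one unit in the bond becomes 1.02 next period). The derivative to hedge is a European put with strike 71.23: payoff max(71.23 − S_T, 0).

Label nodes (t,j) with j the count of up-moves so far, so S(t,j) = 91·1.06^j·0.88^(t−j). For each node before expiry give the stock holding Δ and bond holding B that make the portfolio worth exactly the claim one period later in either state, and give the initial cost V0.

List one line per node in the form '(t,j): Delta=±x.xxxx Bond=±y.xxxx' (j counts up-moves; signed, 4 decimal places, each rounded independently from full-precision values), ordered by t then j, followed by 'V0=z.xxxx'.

(0,0): Delta=-0.0435 Bond=4.1670
(1,0): Delta=-0.1634 Bond=13.8559
(1,1): Delta=-0.0150 Bond=1.5059
(2,0): Delta=-0.5221 Bond=39.4063
(2,1): Delta=-0.0784 Bond=6.9120
(2,2): Delta=0.0000 Bond=0.0000
(3,0): Delta=-1.0000 Bond=69.8333
(3,1): Delta=-0.4087 Bond=31.7262
(3,2): Delta=0.0000 Bond=0.0000
(3,3): Delta=0.0000 Bond=0.0000
V0=0.2109

Since d<R<u, set p* = (R−d)/(u−d) = 0.7778; price each node as the discounted p*-expectation of its children.
Terminal payoffs: V(4,0)=16.6577, V(4,1)=5.4952, V(4,2)=0.0000, V(4,3)=0.0000, V(4,4)=0.0000
  t=3,j=0: stock 62.0140 → up 65.7348 (V=5.4952), down 54.5723 (V=16.6577). Price 7.8194; hedge Δ=-1.0000, bond B=69.8333.
  t=3,j=1: stock 74.6986 → up 79.1805 (V=0.0000), down 65.7348 (V=5.4952). Price 1.1972; hedge Δ=-0.4087, bond B=31.7262.
  t=3,j=2: stock 89.9779 → up 95.3766 (V=0.0000), down 79.1805 (V=0.0000). Price 0.0000; hedge Δ=0.0000, bond B=0.0000.
  t=3,j=3: stock 108.3825 → up 114.8854 (V=0.0000), down 95.3766 (V=0.0000). Price 0.0000; hedge Δ=0.0000, bond B=0.0000.
  t=2,j=0: stock 70.4704 → up 74.6986 (V=1.1972), down 62.0140 (V=7.8194). Price 2.6165; hedge Δ=-0.5221, bond B=39.4063.
  t=2,j=1: stock 84.8848 → up 89.9779 (V=0.0000), down 74.6986 (V=1.1972). Price 0.2608; hedge Δ=-0.0784, bond B=6.9120.
  t=2,j=2: stock 102.2476 → up 108.3825 (V=0.0000), down 89.9779 (V=0.0000). Price 0.0000; hedge Δ=0.0000, bond B=0.0000.
  t=1,j=0: stock 80.0800 → up 84.8848 (V=0.2608), down 70.4704 (V=2.6165). Price 0.7689; hedge Δ=-0.1634, bond B=13.8559.
  t=1,j=1: stock 96.4600 → up 102.2476 (V=0.0000), down 84.8848 (V=0.2608). Price 0.0568; hedge Δ=-0.0150, bond B=1.5059.
  t=0,j=0: stock 91.0000 → up 96.4600 (V=0.0568), down 80.0800 (V=0.7689). Price 0.2109; hedge Δ=-0.0435, bond B=4.1670.
Check: Δ(0,0)·S0 + B(0,0) = 0.2109 = V0.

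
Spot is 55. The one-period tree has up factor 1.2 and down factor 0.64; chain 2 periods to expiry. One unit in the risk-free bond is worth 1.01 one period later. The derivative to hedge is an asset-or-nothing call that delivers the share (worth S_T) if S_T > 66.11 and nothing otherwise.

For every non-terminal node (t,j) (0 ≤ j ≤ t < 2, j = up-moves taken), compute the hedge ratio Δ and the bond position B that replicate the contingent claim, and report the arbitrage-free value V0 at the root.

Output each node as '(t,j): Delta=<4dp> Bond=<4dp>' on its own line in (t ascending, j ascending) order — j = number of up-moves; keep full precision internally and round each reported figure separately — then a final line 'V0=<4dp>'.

The replicating-portfolio and risk-neutral prices coincide; use p* = (1.01−0.64)/(1.2−0.64) = 0.6607 for the latter.
Terminal payoffs: V(2,0)=0.0000, V(2,1)=0.0000, V(2,2)=79.2000
  t=1,j=0: stock 35.2000 → up 42.2400 (V=0.0000), down 22.5280 (V=0.0000). Price 0.0000; hedge Δ=0.0000, bond B=0.0000.
  t=1,j=1: stock 66.0000 → up 79.2000 (V=79.2000), down 42.2400 (V=0.0000). Price 51.8105; hedge Δ=2.1429, bond B=-89.6181.
  t=0,j=0: stock 55.0000 → up 66.0000 (V=51.8105), down 35.2000 (V=0.0000). Price 33.8930; hedge Δ=1.6822, bond B=-58.6257.
Self-financing check: at every node Δ·S+B equals the discounted successor values.

(0,0): Delta=1.6822 Bond=-58.6257
(1,0): Delta=0.0000 Bond=0.0000
(1,1): Delta=2.1429 Bond=-89.6181
V0=33.8930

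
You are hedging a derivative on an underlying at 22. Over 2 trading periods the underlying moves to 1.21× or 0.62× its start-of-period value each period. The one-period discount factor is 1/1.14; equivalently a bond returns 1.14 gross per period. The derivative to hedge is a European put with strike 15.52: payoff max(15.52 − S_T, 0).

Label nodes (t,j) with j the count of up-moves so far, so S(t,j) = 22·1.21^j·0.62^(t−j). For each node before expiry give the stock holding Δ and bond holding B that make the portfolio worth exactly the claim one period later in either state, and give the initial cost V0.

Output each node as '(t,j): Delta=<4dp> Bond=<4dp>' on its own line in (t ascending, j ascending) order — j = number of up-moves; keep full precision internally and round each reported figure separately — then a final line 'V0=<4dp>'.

(0,0): Delta=-0.0566 Bond=1.3224
(1,0): Delta=-0.8777 Bond=12.7066
(1,1): Delta=0.0000 Bond=0.0000
V0=0.0765

Since d<R<u, set p* = (R−d)/(u−d) = 0.8814; price each node as the discounted p*-expectation of its children.
Terminal values V(2,·): V(2,0)=7.0632, V(2,1)=0.0000, V(2,2)=0.0000
(1,0): S=13.6400. Δ = (V_up−V_dn)/(S_up−S_dn) = (0.0000−7.0632)/(16.5044−8.4568) = -0.8777. V = [p*·0.0000 + (1−p*)·7.0632]/1.14 = 0.7351. B = V − Δ·S = 12.7066.
(1,1): S=26.6200. Δ = (V_up−V_dn)/(S_up−S_dn) = (0.0000−0.0000)/(32.2102−16.5044) = 0.0000. V = [p*·0.0000 + (1−p*)·0.0000]/1.14 = 0.0000. B = V − Δ·S = 0.0000.
(0,0): S=22.0000. Δ = (V_up−V_dn)/(S_up−S_dn) = (0.0000−0.7351)/(26.6200−13.6400) = -0.0566. V = [p*·0.0000 + (1−p*)·0.7351]/1.14 = 0.0765. B = V − Δ·S = 1.3224.
Check: Δ(0,0)·S0 + B(0,0) = 0.0765 = V0.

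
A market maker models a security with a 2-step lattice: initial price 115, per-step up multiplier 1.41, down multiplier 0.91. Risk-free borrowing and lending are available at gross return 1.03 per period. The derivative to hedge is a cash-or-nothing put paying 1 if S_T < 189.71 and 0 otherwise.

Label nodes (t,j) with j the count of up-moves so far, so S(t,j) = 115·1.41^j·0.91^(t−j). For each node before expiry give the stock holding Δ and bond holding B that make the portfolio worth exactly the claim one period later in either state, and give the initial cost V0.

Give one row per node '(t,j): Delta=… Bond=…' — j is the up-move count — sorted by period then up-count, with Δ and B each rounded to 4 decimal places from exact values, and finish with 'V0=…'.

No-arbitrage ⇒ martingale measure with p* = (R−d)/(u−d) = 0.2400.
Terminal values V(2,·): V(2,0)=1.0000, V(2,1)=1.0000, V(2,2)=0.0000
Node (1,0) S=104.6500: V=(p*·1.0000+(1−p*)·1.0000)/1.03=0.9709; Δ=(1.0000−1.0000)/(147.5565−95.2315)=0.0000; B=V−Δ·S=0.9709
Node (1,1) S=162.1500: V=(p*·0.0000+(1−p*)·1.0000)/1.03=0.7379; Δ=(0.0000−1.0000)/(228.6315−147.5565)=-0.0123; B=V−Δ·S=2.7379
Node (0,0) S=115.0000: V=(p*·0.7379+(1−p*)·0.9709)/1.03=0.8883; Δ=(0.7379−0.9709)/(162.1500−104.6500)=-0.0041; B=V−Δ·S=1.3543
Check: Δ(0,0)·S0 + B(0,0) = 0.8883 = V0.

(0,0): Delta=-0.0041 Bond=1.3543
(1,0): Delta=0.0000 Bond=0.9709
(1,1): Delta=-0.0123 Bond=2.7379
V0=0.8883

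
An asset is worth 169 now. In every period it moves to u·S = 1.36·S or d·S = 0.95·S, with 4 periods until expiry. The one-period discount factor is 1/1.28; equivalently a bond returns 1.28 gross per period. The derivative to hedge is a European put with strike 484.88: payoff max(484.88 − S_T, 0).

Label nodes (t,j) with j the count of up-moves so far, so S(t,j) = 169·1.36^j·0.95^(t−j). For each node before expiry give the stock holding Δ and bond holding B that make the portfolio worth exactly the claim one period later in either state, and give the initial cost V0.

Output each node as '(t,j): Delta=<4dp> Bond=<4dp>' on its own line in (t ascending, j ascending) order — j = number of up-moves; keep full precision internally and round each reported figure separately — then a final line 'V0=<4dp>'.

(0,0): Delta=-0.6653 Bond=138.6518
(1,0): Delta=-1.0000 Bond=231.2088
(1,1): Delta=-0.6086 Bond=164.4477
(2,0): Delta=-1.0000 Bond=295.9473
(2,1): Delta=-1.0000 Bond=295.9473
(2,2): Delta=-0.5424 Bond=189.7770
(3,0): Delta=-1.0000 Bond=378.8125
(3,1): Delta=-1.0000 Bond=378.8125
(3,2): Delta=-1.0000 Bond=378.8125
(3,3): Delta=-0.4649 Bond=209.9695
V0=26.2144

Risk-neutral probability p* = (R−d)/(u−d) = (1.28−0.95)/(1.36−0.95) = 0.8049.
Payoff layer (t=4): V(4,0)=347.2284, V(4,1)=287.8209, V(4,2)=202.7744, V(4,3)=81.0235, V(4,4)=0.0000
Node (3,0) S=144.8964: V=(p*·287.8209+(1−p*)·347.2284)/1.28=233.9161; Δ=(287.8209−347.2284)/(197.0591−137.6516)=-1.0000; B=V−Δ·S=378.8125
Node (3,1) S=207.4306: V=(p*·202.7744+(1−p*)·287.8209)/1.28=171.3819; Δ=(202.7744−287.8209)/(282.1056−197.0591)=-1.0000; B=V−Δ·S=378.8125
Node (3,2) S=296.9533: V=(p*·81.0235+(1−p*)·202.7744)/1.28=81.8592; Δ=(81.0235−202.7744)/(403.8565−282.1056)=-1.0000; B=V−Δ·S=378.8125
Node (3,3) S=425.1121: V=(p*·0.0000+(1−p*)·81.0235)/1.28=12.3511; Δ=(0.0000−81.0235)/(578.1524−403.8565)=-0.4649; B=V−Δ·S=209.9695
Node (2,0) S=152.5225: V=(p*·171.3819+(1−p*)·233.9161)/1.28=143.4248; Δ=(171.3819−233.9161)/(207.4306−144.8964)=-1.0000; B=V−Δ·S=295.9473
Node (2,1) S=218.3480: V=(p*·81.8592+(1−p*)·171.3819)/1.28=77.5993; Δ=(81.8592−171.3819)/(296.9533−207.4306)=-1.0000; B=V−Δ·S=295.9473
Node (2,2) S=312.5824: V=(p*·12.3511+(1−p*)·81.8592)/1.28=20.2451; Δ=(12.3511−81.8592)/(425.1121−296.9533)=-0.5424; B=V−Δ·S=189.7770
Node (1,0) S=160.5500: V=(p*·77.5993+(1−p*)·143.4248)/1.28=70.6588; Δ=(77.5993−143.4248)/(218.3480−152.5225)=-1.0000; B=V−Δ·S=231.2088
Node (1,1) S=229.8400: V=(p*·20.2451+(1−p*)·77.5993)/1.28=24.5595; Δ=(20.2451−77.5993)/(312.5824−218.3480)=-0.6086; B=V−Δ·S=164.4477
Node (0,0) S=169.0000: V=(p*·24.5595+(1−p*)·70.6588)/1.28=26.2144; Δ=(24.5595−70.6588)/(229.8400−160.5500)=-0.6653; B=V−Δ·S=138.6518
The time-0 hedge costs 26.2144, which is the no-arbitrage price.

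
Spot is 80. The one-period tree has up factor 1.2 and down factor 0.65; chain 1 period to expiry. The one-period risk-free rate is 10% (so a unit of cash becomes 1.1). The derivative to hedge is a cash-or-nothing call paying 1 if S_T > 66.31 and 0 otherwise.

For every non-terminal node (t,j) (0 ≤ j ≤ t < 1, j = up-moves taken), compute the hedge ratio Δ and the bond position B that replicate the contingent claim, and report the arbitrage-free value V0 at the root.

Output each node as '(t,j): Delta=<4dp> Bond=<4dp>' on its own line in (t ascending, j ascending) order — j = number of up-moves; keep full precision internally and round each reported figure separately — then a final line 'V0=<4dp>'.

The replicating-portfolio and risk-neutral prices coincide; use p* = (1.1−0.65)/(1.2−0.65) = 0.8182 for the latter.
At expiry t=1: V(1,0)=0.0000, V(1,1)=1.0000
  t=0,j=0: stock 80.0000 → up 96.0000 (V=1.0000), down 52.0000 (V=0.0000). Price 0.7438; hedge Δ=0.0227, bond B=-1.0744.
Each (Δ,B) replicates both successor values, so the strategy is self-financing and V0 is arbitrage-free.

(0,0): Delta=0.0227 Bond=-1.0744
V0=0.7438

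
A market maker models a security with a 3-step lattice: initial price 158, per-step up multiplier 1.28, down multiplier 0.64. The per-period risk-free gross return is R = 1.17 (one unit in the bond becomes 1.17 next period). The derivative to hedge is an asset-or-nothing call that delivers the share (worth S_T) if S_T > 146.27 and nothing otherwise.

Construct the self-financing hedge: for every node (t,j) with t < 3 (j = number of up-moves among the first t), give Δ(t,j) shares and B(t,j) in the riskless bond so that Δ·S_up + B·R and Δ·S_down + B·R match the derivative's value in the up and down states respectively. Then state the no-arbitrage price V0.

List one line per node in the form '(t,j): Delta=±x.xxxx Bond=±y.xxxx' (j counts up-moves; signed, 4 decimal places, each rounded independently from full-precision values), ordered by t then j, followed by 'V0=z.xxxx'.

(0,0): Delta=1.1615 Bond=-29.4468
(1,0): Delta=1.8120 Bond=-100.2262
(1,1): Delta=1.0940 Bond=-20.8017
(2,0): Delta=0.0000 Bond=0.0000
(2,1): Delta=2.0000 Bond=-141.6026
(2,2): Delta=1.0000 Bond=0.0000
V0=154.0728

Under the risk-neutral measure, an up-move has probability p* = (R−d)/(u−d) = 0.8281 and values discount at R = 1.17.
Terminal values V(3,·): V(3,0)=0.0000, V(3,1)=0.0000, V(3,2)=165.6750, V(3,3)=331.3500
  t=2,j=0: stock 64.7168 → up 82.8375 (V=0.0000), down 41.4188 (V=0.0000). Price 0.0000; hedge Δ=0.0000, bond B=0.0000.
  t=2,j=1: stock 129.4336 → up 165.6750 (V=165.6750), down 82.8375 (V=0.0000). Price 117.2646; hedge Δ=2.0000, bond B=-141.6026.
  t=2,j=2: stock 258.8672 → up 331.3500 (V=331.3500), down 165.6750 (V=165.6750). Price 258.8672; hedge Δ=1.0000, bond B=0.0000.
  t=1,j=0: stock 101.1200 → up 129.4336 (V=117.2646), down 64.7168 (V=0.0000). Price 82.9998; hedge Δ=1.8120, bond B=-100.2262.
  t=1,j=1: stock 202.2400 → up 258.8672 (V=258.8672), down 129.4336 (V=117.2646). Price 200.4524; hedge Δ=1.0940, bond B=-20.8017.
  t=0,j=0: stock 158.0000 → up 202.2400 (V=200.4524), down 101.1200 (V=82.9998). Price 154.0728; hedge Δ=1.1615, bond B=-29.4468.
Self-financing check: at every node Δ·S+B equals the discounted successor values.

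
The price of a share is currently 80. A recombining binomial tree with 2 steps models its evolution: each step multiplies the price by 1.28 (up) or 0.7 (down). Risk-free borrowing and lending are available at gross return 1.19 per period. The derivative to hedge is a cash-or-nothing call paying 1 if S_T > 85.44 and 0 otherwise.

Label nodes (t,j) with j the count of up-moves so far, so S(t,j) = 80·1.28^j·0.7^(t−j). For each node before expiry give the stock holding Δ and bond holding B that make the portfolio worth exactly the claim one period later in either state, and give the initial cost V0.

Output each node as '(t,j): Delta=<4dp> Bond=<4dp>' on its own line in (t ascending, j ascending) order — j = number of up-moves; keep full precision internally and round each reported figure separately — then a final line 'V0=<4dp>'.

(0,0): Delta=0.0153 Bond=-0.7200
(1,0): Delta=0.0000 Bond=0.0000
(1,1): Delta=0.0168 Bond=-1.0142
V0=0.5040

No-arbitrage ⇒ martingale measure with p* = (R−d)/(u−d) = 0.8448.
At expiry t=2: V(2,0)=0.0000, V(2,1)=0.0000, V(2,2)=1.0000
Node (1,0) S=56.0000: V=(p*·0.0000+(1−p*)·0.0000)/1.19=0.0000; Δ=(0.0000−0.0000)/(71.6800−39.2000)=0.0000; B=V−Δ·S=0.0000
Node (1,1) S=102.4000: V=(p*·1.0000+(1−p*)·0.0000)/1.19=0.7099; Δ=(1.0000−0.0000)/(131.0720−71.6800)=0.0168; B=V−Δ·S=-1.0142
Node (0,0) S=80.0000: V=(p*·0.7099+(1−p*)·0.0000)/1.19=0.5040; Δ=(0.7099−0.0000)/(102.4000−56.0000)=0.0153; B=V−Δ·S=-0.7200
Root portfolio cost Δ·80+B reproduces V0=0.5040.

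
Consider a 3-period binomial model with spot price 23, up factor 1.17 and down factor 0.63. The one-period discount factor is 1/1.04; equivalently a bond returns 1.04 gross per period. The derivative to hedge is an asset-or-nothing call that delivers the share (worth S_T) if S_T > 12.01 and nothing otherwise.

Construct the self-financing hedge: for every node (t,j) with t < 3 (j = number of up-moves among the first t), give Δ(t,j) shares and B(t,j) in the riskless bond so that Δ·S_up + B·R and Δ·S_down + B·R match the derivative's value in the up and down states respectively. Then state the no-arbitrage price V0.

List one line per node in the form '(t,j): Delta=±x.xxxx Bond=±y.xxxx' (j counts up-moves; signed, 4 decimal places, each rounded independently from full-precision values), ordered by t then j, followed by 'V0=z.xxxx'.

(0,0): Delta=1.2694 Bond=-7.5207
(1,0): Delta=1.8507 Bond=-16.2446
(1,1): Delta=1.1701 Bond=-5.1507
(2,0): Delta=0.0000 Bond=0.0000
(2,1): Delta=2.1667 Bond=-22.2512
(2,2): Delta=1.0000 Bond=0.0000
V0=21.6752

Under the risk-neutral measure, an up-move has probability p* = (R−d)/(u−d) = 0.7593 and values discount at R = 1.04.
At expiry t=3: V(3,0)=0.0000, V(3,1)=0.0000, V(3,2)=19.8354, V(3,3)=36.8371
  t=2,j=0: stock 9.1287 → up 10.6806 (V=0.0000), down 5.7511 (V=0.0000). Price 0.0000; hedge Δ=0.0000, bond B=0.0000.
  t=2,j=1: stock 16.9533 → up 19.8354 (V=19.8354), down 10.6806 (V=0.0000). Price 14.4809; hedge Δ=2.1667, bond B=-22.2512.
  t=2,j=2: stock 31.4847 → up 36.8371 (V=36.8371), down 19.8354 (V=19.8354). Price 31.4847; hedge Δ=1.0000, bond B=0.0000.
  t=1,j=0: stock 14.4900 → up 16.9533 (V=14.4809), down 9.1287 (V=0.0000). Price 10.5719; hedge Δ=1.8507, bond B=-16.2446.
  t=1,j=1: stock 26.9100 → up 31.4847 (V=31.4847), down 16.9533 (V=14.4809). Price 26.3377; hedge Δ=1.1701, bond B=-5.1507.
  t=0,j=0: stock 23.0000 → up 26.9100 (V=26.3377), down 14.4900 (V=10.5719). Price 21.6752; hedge Δ=1.2694, bond B=-7.5207.
Each (Δ,B) replicates both successor values, so the strategy is self-financing and V0 is arbitrage-free.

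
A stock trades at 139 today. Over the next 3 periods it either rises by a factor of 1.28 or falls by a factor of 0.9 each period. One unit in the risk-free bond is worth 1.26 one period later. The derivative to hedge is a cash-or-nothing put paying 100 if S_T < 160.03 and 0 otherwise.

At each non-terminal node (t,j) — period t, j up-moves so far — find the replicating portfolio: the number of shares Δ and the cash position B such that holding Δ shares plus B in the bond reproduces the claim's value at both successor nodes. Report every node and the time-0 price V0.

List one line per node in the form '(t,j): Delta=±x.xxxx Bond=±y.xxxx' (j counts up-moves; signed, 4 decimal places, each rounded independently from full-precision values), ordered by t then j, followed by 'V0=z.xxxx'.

(0,0): Delta=-0.1189 Bond=16.9308
(1,0): Delta=-1.5816 Bond=204.3189
(1,1): Delta=-0.0618 Bond=11.1669
(2,0): Delta=0.0000 Bond=79.3651
(2,1): Delta=-1.6434 Bond=267.3350
(2,2): Delta=0.0000 Bond=0.0000
V0=0.4009

Under the risk-neutral measure, an up-move has probability p* = (R−d)/(u−d) = 0.9474 and values discount at R = 1.26.
Terminal values V(3,·): V(3,0)=100.0000, V(3,1)=100.0000, V(3,2)=0.0000, V(3,3)=0.0000
(2,0): S=112.5900. Δ = (V_up−V_dn)/(S_up−S_dn) = (100.0000−100.0000)/(144.1152−101.3310) = 0.0000. V = [p*·100.0000 + (1−p*)·100.0000]/1.26 = 79.3651. B = V − Δ·S = 79.3651.
(2,1): S=160.1280. Δ = (V_up−V_dn)/(S_up−S_dn) = (0.0000−100.0000)/(204.9638−144.1152) = -1.6434. V = [p*·0.0000 + (1−p*)·100.0000]/1.26 = 4.1771. B = V − Δ·S = 267.3350.
(2,2): S=227.7376. Δ = (V_up−V_dn)/(S_up−S_dn) = (0.0000−0.0000)/(291.5041−204.9638) = 0.0000. V = [p*·0.0000 + (1−p*)·0.0000]/1.26 = 0.0000. B = V − Δ·S = 0.0000.
(1,0): S=125.1000. Δ = (V_up−V_dn)/(S_up−S_dn) = (4.1771−79.3651)/(160.1280−112.5900) = -1.5816. V = [p*·4.1771 + (1−p*)·79.3651]/1.26 = 6.4559. B = V − Δ·S = 204.3189.
(1,1): S=177.9200. Δ = (V_up−V_dn)/(S_up−S_dn) = (0.0000−4.1771)/(227.7376−160.1280) = -0.0618. V = [p*·0.0000 + (1−p*)·4.1771]/1.26 = 0.1745. B = V − Δ·S = 11.1669.
(0,0): S=139.0000. Δ = (V_up−V_dn)/(S_up−S_dn) = (0.1745−6.4559)/(177.9200−125.1000) = -0.1189. V = [p*·0.1745 + (1−p*)·6.4559]/1.26 = 0.4009. B = V − Δ·S = 16.9308.
Check: Δ(0,0)·S0 + B(0,0) = 0.4009 = V0.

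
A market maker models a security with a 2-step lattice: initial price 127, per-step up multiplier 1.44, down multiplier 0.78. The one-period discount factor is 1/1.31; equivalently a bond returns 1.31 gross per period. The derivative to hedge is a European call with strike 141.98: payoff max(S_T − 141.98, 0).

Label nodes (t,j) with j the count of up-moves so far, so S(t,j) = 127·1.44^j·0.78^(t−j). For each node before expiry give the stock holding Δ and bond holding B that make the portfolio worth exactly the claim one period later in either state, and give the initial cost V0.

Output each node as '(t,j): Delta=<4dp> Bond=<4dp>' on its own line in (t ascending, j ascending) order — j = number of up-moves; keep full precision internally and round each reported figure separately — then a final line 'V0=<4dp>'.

(0,0): Delta=0.8839 Bond=-66.5284
(1,0): Delta=0.0102 Bond=-0.6012
(1,1): Delta=1.0000 Bond=-108.3817
V0=45.7289

Under the risk-neutral measure, an up-move has probability p* = (R−d)/(u−d) = 0.8030 and values discount at R = 1.31.
At expiry t=2: V(2,0)=0.0000, V(2,1)=0.6664, V(2,2)=121.3672
Node (1,0) S=99.0600: V=(p*·0.6664+(1−p*)·0.0000)/1.31=0.4085; Δ=(0.6664−0.0000)/(142.6464−77.2668)=0.0102; B=V−Δ·S=-0.6012
Node (1,1) S=182.8800: V=(p*·121.3672+(1−p*)·0.6664)/1.31=74.4983; Δ=(121.3672−0.6664)/(263.3472−142.6464)=1.0000; B=V−Δ·S=-108.3817
Node (0,0) S=127.0000: V=(p*·74.4983+(1−p*)·0.4085)/1.31=45.7289; Δ=(74.4983−0.4085)/(182.8800−99.0600)=0.8839; B=V−Δ·S=-66.5284
Each (Δ,B) replicates both successor values, so the strategy is self-financing and V0 is arbitrage-free.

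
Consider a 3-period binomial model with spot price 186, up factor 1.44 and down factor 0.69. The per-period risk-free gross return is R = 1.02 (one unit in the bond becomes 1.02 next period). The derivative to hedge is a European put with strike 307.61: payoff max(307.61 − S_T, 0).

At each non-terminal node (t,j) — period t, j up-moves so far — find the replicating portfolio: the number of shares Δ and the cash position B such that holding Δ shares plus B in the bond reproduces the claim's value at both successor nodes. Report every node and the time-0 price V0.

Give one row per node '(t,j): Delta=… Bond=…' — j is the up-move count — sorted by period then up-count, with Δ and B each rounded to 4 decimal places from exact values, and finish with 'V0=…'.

(0,0): Delta=-0.6695 Bond=248.2801
(1,0): Delta=-1.0000 Bond=295.6651
(1,1): Delta=-0.4679 Bond=199.2574
(2,0): Delta=-1.0000 Bond=301.5784
(2,1): Delta=-1.0000 Bond=301.5784
(2,2): Delta=-0.1434 Bond=78.0879
V0=123.7575

Risk-neutral probability p* = (R−d)/(u−d) = (1.02−0.69)/(1.44−0.69) = 0.4400.
Payoff layer (t=3): V(3,0)=246.5073, V(3,1)=180.0914, V(3,2)=41.4842, V(3,3)=0.0000
(2,0): S=88.5546. Δ = (V_up−V_dn)/(S_up−S_dn) = (180.0914−246.5073)/(127.5186−61.1027) = -1.0000. V = [p*·180.0914 + (1−p*)·246.5073]/1.02 = 213.0238. B = V − Δ·S = 301.5784.
(2,1): S=184.8096. Δ = (V_up−V_dn)/(S_up−S_dn) = (41.4842−180.0914)/(266.1258−127.5186) = -1.0000. V = [p*·41.4842 + (1−p*)·180.0914]/1.02 = 116.7688. B = V − Δ·S = 301.5784.
(2,2): S=385.6896. Δ = (V_up−V_dn)/(S_up−S_dn) = (0.0000−41.4842)/(555.3930−266.1258) = -0.1434. V = [p*·0.0000 + (1−p*)·41.4842]/1.02 = 22.7756. B = V − Δ·S = 78.0879.
(1,0): S=128.3400. Δ = (V_up−V_dn)/(S_up−S_dn) = (116.7688−213.0238)/(184.8096−88.5546) = -1.0000. V = [p*·116.7688 + (1−p*)·213.0238]/1.02 = 167.3251. B = V − Δ·S = 295.6651.
(1,1): S=267.8400. Δ = (V_up−V_dn)/(S_up−S_dn) = (22.7756−116.7688)/(385.6896−184.8096) = -0.4679. V = [p*·22.7756 + (1−p*)·116.7688]/1.02 = 73.9332. B = V − Δ·S = 199.2574.
(0,0): S=186.0000. Δ = (V_up−V_dn)/(S_up−S_dn) = (73.9332−167.3251)/(267.8400−128.3400) = -0.6695. V = [p*·73.9332 + (1−p*)·167.3251]/1.02 = 123.7575. B = V − Δ·S = 248.2801.
Root portfolio cost Δ·186+B reproduces V0=123.7575.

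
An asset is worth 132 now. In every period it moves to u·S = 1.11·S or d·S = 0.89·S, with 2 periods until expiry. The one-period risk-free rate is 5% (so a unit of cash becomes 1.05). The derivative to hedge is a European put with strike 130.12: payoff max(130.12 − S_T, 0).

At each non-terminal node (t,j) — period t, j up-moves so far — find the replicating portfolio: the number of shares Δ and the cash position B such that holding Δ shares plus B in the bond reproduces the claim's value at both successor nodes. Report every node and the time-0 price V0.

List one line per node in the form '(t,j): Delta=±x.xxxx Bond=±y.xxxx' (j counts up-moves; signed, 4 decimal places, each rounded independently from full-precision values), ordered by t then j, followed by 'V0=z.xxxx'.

No-arbitrage ⇒ martingale measure with p* = (R−d)/(u−d) = 0.7273.
Terminal values V(2,·): V(2,0)=25.5628, V(2,1)=0.0000, V(2,2)=0.0000
(1,0): S=117.4800. Δ = (V_up−V_dn)/(S_up−S_dn) = (0.0000−25.5628)/(130.4028−104.5572) = -0.9891. V = [p*·0.0000 + (1−p*)·25.5628]/1.05 = 6.6397. B = V − Δ·S = 122.8342.
(1,1): S=146.5200. Δ = (V_up−V_dn)/(S_up−S_dn) = (0.0000−0.0000)/(162.6372−130.4028) = 0.0000. V = [p*·0.0000 + (1−p*)·0.0000]/1.05 = 0.0000. B = V − Δ·S = 0.0000.
(0,0): S=132.0000. Δ = (V_up−V_dn)/(S_up−S_dn) = (0.0000−6.6397)/(146.5200−117.4800) = -0.2286. V = [p*·0.0000 + (1−p*)·6.6397]/1.05 = 1.7246. B = V − Δ·S = 31.9050.
Root portfolio cost Δ·132+B reproduces V0=1.7246.

(0,0): Delta=-0.2286 Bond=31.9050
(1,0): Delta=-0.9891 Bond=122.8342
(1,1): Delta=0.0000 Bond=0.0000
V0=1.7246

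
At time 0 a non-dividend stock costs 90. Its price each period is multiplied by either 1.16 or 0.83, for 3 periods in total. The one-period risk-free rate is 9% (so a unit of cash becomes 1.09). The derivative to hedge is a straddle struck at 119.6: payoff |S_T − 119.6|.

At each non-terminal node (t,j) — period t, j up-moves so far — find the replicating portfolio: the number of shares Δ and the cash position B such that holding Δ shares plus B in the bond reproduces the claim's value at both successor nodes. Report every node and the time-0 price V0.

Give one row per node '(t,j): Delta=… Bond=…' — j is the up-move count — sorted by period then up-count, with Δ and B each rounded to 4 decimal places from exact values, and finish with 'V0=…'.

(0,0): Delta=-0.2653 Bond=42.0057
(1,0): Delta=-1.0000 Bond=100.6649
(1,1): Delta=-0.1238 Bond=31.0112
(2,0): Delta=-1.0000 Bond=109.7248
(2,1): Delta=-1.0000 Bond=109.7248
(2,2): Delta=0.0450 Bond=13.3615
V0=18.1246

Risk-neutral probability p* = (R−d)/(u−d) = (1.09−0.83)/(1.16−0.83) = 0.7879.
Payoff layer (t=3): V(3,0)=68.1392, V(3,1)=47.6788, V(3,2)=19.0837, V(3,3)=20.8806
Node (2,0) S=62.0010: V=(p*·47.6788+(1−p*)·68.1392)/1.09=47.7238; Δ=(47.6788−68.1392)/(71.9212−51.4608)=-1.0000; B=V−Δ·S=109.7248
Node (2,1) S=86.6520: V=(p*·19.0837+(1−p*)·47.6788)/1.09=23.0728; Δ=(19.0837−47.6788)/(100.5163−71.9212)=-1.0000; B=V−Δ·S=109.7248
Node (2,2) S=121.1040: V=(p*·20.8806+(1−p*)·19.0837)/1.09=18.8069; Δ=(20.8806−19.0837)/(140.4806−100.5163)=0.0450; B=V−Δ·S=13.3615
Node (1,0) S=74.7000: V=(p*·23.0728+(1−p*)·47.7238)/1.09=25.9649; Δ=(23.0728−47.7238)/(86.6520−62.0010)=-1.0000; B=V−Δ·S=100.6649
Node (1,1) S=104.4000: V=(p*·18.8069+(1−p*)·23.0728)/1.09=18.0842; Δ=(18.8069−23.0728)/(121.1040−86.6520)=-0.1238; B=V−Δ·S=31.0112
Node (0,0) S=90.0000: V=(p*·18.0842+(1−p*)·25.9649)/1.09=18.1246; Δ=(18.0842−25.9649)/(104.4000−74.7000)=-0.2653; B=V−Δ·S=42.0057
Self-financing check: at every node Δ·S+B equals the discounted successor values.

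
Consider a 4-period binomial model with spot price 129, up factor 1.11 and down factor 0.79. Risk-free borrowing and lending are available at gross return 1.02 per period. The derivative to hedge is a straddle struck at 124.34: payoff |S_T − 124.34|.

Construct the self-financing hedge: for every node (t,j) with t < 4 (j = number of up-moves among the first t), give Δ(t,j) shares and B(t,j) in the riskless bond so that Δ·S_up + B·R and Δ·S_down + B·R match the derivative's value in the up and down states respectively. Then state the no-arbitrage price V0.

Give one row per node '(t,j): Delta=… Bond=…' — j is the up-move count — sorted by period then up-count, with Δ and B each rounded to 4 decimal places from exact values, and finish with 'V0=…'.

The replicating-portfolio and risk-neutral prices coincide; use p* = (1.02−0.79)/(1.11−0.79) = 0.7187 for the latter.
Payoff layer (t=4): V(4,0)=74.0944, V(4,1)=53.7417, V(4,2)=25.1450, V(4,3)=15.0353, V(4,4)=71.4911
(3,0): S=63.6020. Δ = (V_up−V_dn)/(S_up−S_dn) = (53.7417−74.0944)/(70.5983−50.2456) = -1.0000. V = [p*·53.7417 + (1−p*)·74.0944]/1.02 = 58.2999. B = V − Δ·S = 121.9020.
(3,1): S=89.3649. Δ = (V_up−V_dn)/(S_up−S_dn) = (25.1450−53.7417)/(99.1950−70.5983) = -1.0000. V = [p*·25.1450 + (1−p*)·53.7417]/1.02 = 32.5371. B = V − Δ·S = 121.9020.
(3,2): S=125.5633. Δ = (V_up−V_dn)/(S_up−S_dn) = (15.0353−25.1450)/(139.3753−99.1950) = -0.2516. V = [p*·15.0353 + (1−p*)·25.1450]/1.02 = 17.5281. B = V − Δ·S = 49.1209.
(3,3): S=176.4244. Δ = (V_up−V_dn)/(S_up−S_dn) = (71.4911−15.0353)/(195.8311−139.3753) = 1.0000. V = [p*·71.4911 + (1−p*)·15.0353]/1.02 = 54.5224. B = V − Δ·S = -121.9020.
(2,0): S=80.5089. Δ = (V_up−V_dn)/(S_up−S_dn) = (32.5371−58.2999)/(89.3649−63.6020) = -1.0000. V = [p*·32.5371 + (1−p*)·58.2999]/1.02 = 39.0028. B = V − Δ·S = 119.5117.
(2,1): S=113.1201. Δ = (V_up−V_dn)/(S_up−S_dn) = (17.5281−32.5371)/(125.5633−89.3649) = -0.4146. V = [p*·17.5281 + (1−p*)·32.5371]/1.02 = 21.3229. B = V − Δ·S = 68.2261.
(2,2): S=158.9409. Δ = (V_up−V_dn)/(S_up−S_dn) = (54.5224−17.5281)/(176.4244−125.5633) = 0.7274. V = [p*·54.5224 + (1−p*)·17.5281]/1.02 = 43.2527. B = V − Δ·S = -72.3547.
(1,0): S=101.9100. Δ = (V_up−V_dn)/(S_up−S_dn) = (21.3229−39.0028)/(113.1201−80.5089) = -0.5421. V = [p*·21.3229 + (1−p*)·39.0028]/1.02 = 25.7798. B = V − Δ·S = 81.0296.
(1,1): S=143.1900. Δ = (V_up−V_dn)/(S_up−S_dn) = (43.2527−21.3229)/(158.9409−113.1201) = 0.4786. V = [p*·43.2527 + (1−p*)·21.3229]/1.02 = 36.3578. B = V − Δ·S = -32.1729.
(0,0): S=129.0000. Δ = (V_up−V_dn)/(S_up−S_dn) = (36.3578−25.7798)/(143.1900−101.9100) = 0.2563. V = [p*·36.3578 + (1−p*)·25.7798]/1.02 = 32.7282. B = V − Δ·S = -0.3281.
Each (Δ,B) replicates both successor values, so the strategy is self-financing and V0 is arbitrage-free.

(0,0): Delta=0.2563 Bond=-0.3281
(1,0): Delta=-0.5421 Bond=81.0296
(1,1): Delta=0.4786 Bond=-32.1729
(2,0): Delta=-1.0000 Bond=119.5117
(2,1): Delta=-0.4146 Bond=68.2261
(2,2): Delta=0.7274 Bond=-72.3547
(3,0): Delta=-1.0000 Bond=121.9020
(3,1): Delta=-1.0000 Bond=121.9020
(3,2): Delta=-0.2516 Bond=49.1209
(3,3): Delta=1.0000 Bond=-121.9020
V0=32.7282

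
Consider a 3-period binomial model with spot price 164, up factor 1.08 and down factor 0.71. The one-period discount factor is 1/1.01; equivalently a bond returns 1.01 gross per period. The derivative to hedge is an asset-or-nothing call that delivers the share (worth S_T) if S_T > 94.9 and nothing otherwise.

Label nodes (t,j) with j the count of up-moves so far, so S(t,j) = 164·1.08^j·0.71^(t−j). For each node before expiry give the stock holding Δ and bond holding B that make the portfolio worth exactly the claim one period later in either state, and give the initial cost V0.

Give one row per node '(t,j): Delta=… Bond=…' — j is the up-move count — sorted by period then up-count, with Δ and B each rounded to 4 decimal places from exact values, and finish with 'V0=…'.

(0,0): Delta=1.4248 Bond=-77.6047
(1,0): Delta=2.5307 Bond=-207.1491
(1,1): Delta=1.2552 Bond=-48.3348
(2,0): Delta=0.0000 Bond=0.0000
(2,1): Delta=2.9189 Bond=-258.0388
(2,2): Delta=1.0000 Bond=0.0000
V0=156.0693

The replicating-portfolio and risk-neutral prices coincide; use p* = (1.01−0.71)/(1.08−0.71) = 0.8108 for the latter.
Terminal values V(3,·): V(3,0)=0.0000, V(3,1)=0.0000, V(3,2)=135.8156, V(3,3)=206.5928
Node (2,0) S=82.6724: V=(p*·0.0000+(1−p*)·0.0000)/1.01=0.0000; Δ=(0.0000−0.0000)/(89.2862−58.6974)=0.0000; B=V−Δ·S=0.0000
Node (2,1) S=125.7552: V=(p*·135.8156+(1−p*)·0.0000)/1.01=109.0305; Δ=(135.8156−0.0000)/(135.8156−89.2862)=2.9189; B=V−Δ·S=-258.0388
Node (2,2) S=191.2896: V=(p*·206.5928+(1−p*)·135.8156)/1.01=191.2896; Δ=(206.5928−135.8156)/(206.5928−135.8156)=1.0000; B=V−Δ·S=0.0000
Node (1,0) S=116.4400: V=(p*·109.0305+(1−p*)·0.0000)/1.01=87.5278; Δ=(109.0305−0.0000)/(125.7552−82.6724)=2.5307; B=V−Δ·S=-207.1491
Node (1,1) S=177.1200: V=(p*·191.2896+(1−p*)·109.0305)/1.01=173.9872; Δ=(191.2896−109.0305)/(191.2896−125.7552)=1.2552; B=V−Δ·S=-48.3348
Node (0,0) S=164.0000: V=(p*·173.9872+(1−p*)·87.5278)/1.01=156.0693; Δ=(173.9872−87.5278)/(177.1200−116.4400)=1.4248; B=V−Δ·S=-77.6047
Root portfolio cost Δ·164+B reproduces V0=156.0693.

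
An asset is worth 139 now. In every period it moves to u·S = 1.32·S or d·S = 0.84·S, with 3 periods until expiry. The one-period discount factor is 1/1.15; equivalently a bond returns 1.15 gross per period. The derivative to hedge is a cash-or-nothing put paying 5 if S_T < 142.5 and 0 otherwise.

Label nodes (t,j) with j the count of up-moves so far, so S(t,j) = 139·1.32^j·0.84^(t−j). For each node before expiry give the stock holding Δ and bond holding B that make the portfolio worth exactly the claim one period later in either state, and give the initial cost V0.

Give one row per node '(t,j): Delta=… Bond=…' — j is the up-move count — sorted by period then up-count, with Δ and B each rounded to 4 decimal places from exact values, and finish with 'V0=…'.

No-arbitrage ⇒ martingale measure with p* = (R−d)/(u−d) = 0.6458.
At expiry t=3: V(3,0)=5.0000, V(3,1)=5.0000, V(3,2)=0.0000, V(3,3)=0.0000
  t=2,j=0: stock 98.0784 → up 129.4635 (V=5.0000), down 82.3859 (V=5.0000). Price 4.3478; hedge Δ=0.0000, bond B=4.3478.
  t=2,j=1: stock 154.1232 → up 203.4426 (V=0.0000), down 129.4635 (V=5.0000). Price 1.5399; hedge Δ=-0.0676, bond B=11.9565.
  t=2,j=2: stock 242.1936 → up 319.6956 (V=0.0000), down 203.4426 (V=0.0000). Price 0.0000; hedge Δ=0.0000, bond B=0.0000.
  t=1,j=0: stock 116.7600 → up 154.1232 (V=1.5399), down 98.0784 (V=4.3478). Price 2.2038; hedge Δ=-0.0501, bond B=8.0537.
  t=1,j=1: stock 183.4800 → up 242.1936 (V=0.0000), down 154.1232 (V=1.5399). Price 0.4742; hedge Δ=-0.0175, bond B=3.6823.
  t=0,j=0: stock 139.0000 → up 183.4800 (V=0.4742), down 116.7600 (V=2.2038). Price 0.9450; hedge Δ=-0.0259, bond B=4.5482.
Check: Δ(0,0)·S0 + B(0,0) = 0.9450 = V0.

(0,0): Delta=-0.0259 Bond=4.5482
(1,0): Delta=-0.0501 Bond=8.0537
(1,1): Delta=-0.0175 Bond=3.6823
(2,0): Delta=0.0000 Bond=4.3478
(2,1): Delta=-0.0676 Bond=11.9565
(2,2): Delta=0.0000 Bond=0.0000
V0=0.9450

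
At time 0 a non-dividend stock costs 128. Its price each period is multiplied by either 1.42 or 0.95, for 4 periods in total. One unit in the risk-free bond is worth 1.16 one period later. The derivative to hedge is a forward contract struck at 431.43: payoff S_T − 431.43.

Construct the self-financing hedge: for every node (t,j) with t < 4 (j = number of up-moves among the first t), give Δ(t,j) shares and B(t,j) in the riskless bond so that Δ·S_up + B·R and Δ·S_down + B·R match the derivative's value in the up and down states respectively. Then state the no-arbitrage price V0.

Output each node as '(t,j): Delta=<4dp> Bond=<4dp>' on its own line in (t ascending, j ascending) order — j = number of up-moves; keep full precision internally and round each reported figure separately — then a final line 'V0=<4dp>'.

(0,0): Delta=1.0000 Bond=-238.2749
(1,0): Delta=1.0000 Bond=-276.3989
(1,1): Delta=1.0000 Bond=-276.3989
(2,0): Delta=1.0000 Bond=-320.6228
(2,1): Delta=1.0000 Bond=-320.6228
(2,2): Delta=1.0000 Bond=-320.6228
(3,0): Delta=1.0000 Bond=-371.9224
(3,1): Delta=1.0000 Bond=-371.9224
(3,2): Delta=1.0000 Bond=-371.9224
(3,3): Delta=1.0000 Bond=-371.9224
V0=-110.2749

Under the risk-neutral measure, an up-move has probability p* = (R−d)/(u−d) = 0.4468 and values discount at R = 1.16.
Terminal values V(4,·): V(4,0)=-327.1732, V(4,1)=-275.5935, V(4,2)=-198.4955, V(4,3)=-83.2542, V(4,4)=89.0012
(3,0): S=109.7440. Δ = (V_up−V_dn)/(S_up−S_dn) = (-275.5935−-327.1732)/(155.8365−104.2568) = 1.0000. V = [p*·-275.5935 + (1−p*)·-327.1732]/1.16 = -262.1784. B = V − Δ·S = -371.9224.
(3,1): S=164.0384. Δ = (V_up−V_dn)/(S_up−S_dn) = (-198.4955−-275.5935)/(232.9345−155.8365) = 1.0000. V = [p*·-198.4955 + (1−p*)·-275.5935]/1.16 = -207.8840. B = V − Δ·S = -371.9224.
(3,2): S=245.1942. Δ = (V_up−V_dn)/(S_up−S_dn) = (-83.2542−-198.4955)/(348.1758−232.9345) = 1.0000. V = [p*·-83.2542 + (1−p*)·-198.4955]/1.16 = -126.7282. B = V − Δ·S = -371.9224.
(3,3): S=366.5009. Δ = (V_up−V_dn)/(S_up−S_dn) = (89.0012−-83.2542)/(520.4312−348.1758) = 1.0000. V = [p*·89.0012 + (1−p*)·-83.2542]/1.16 = -5.4215. B = V − Δ·S = -371.9224.
(2,0): S=115.5200. Δ = (V_up−V_dn)/(S_up−S_dn) = (-207.8840−-262.1784)/(164.0384−109.7440) = 1.0000. V = [p*·-207.8840 + (1−p*)·-262.1784]/1.16 = -205.1028. B = V − Δ·S = -320.6228.
(2,1): S=172.6720. Δ = (V_up−V_dn)/(S_up−S_dn) = (-126.7282−-207.8840)/(245.1942−164.0384) = 1.0000. V = [p*·-126.7282 + (1−p*)·-207.8840]/1.16 = -147.9508. B = V − Δ·S = -320.6228.
(2,2): S=258.0992. Δ = (V_up−V_dn)/(S_up−S_dn) = (-5.4215−-126.7282)/(366.5009−245.1942) = 1.0000. V = [p*·-5.4215 + (1−p*)·-126.7282]/1.16 = -62.5236. B = V − Δ·S = -320.6228.
(1,0): S=121.6000. Δ = (V_up−V_dn)/(S_up−S_dn) = (-147.9508−-205.1028)/(172.6720−115.5200) = 1.0000. V = [p*·-147.9508 + (1−p*)·-205.1028]/1.16 = -154.7989. B = V − Δ·S = -276.3989.
(1,1): S=181.7600. Δ = (V_up−V_dn)/(S_up−S_dn) = (-62.5236−-147.9508)/(258.0992−172.6720) = 1.0000. V = [p*·-62.5236 + (1−p*)·-147.9508]/1.16 = -94.6389. B = V − Δ·S = -276.3989.
(0,0): S=128.0000. Δ = (V_up−V_dn)/(S_up−S_dn) = (-94.6389−-154.7989)/(181.7600−121.6000) = 1.0000. V = [p*·-94.6389 + (1−p*)·-154.7989]/1.16 = -110.2749. B = V − Δ·S = -238.2749.
Self-financing check: at every node Δ·S+B equals the discounted successor values.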